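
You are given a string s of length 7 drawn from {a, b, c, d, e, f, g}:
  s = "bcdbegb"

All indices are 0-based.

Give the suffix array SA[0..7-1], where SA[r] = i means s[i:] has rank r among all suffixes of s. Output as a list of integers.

rank | idx | suffix
   0 |   6 | b
   1 |   0 | bcdbegb
   2 |   3 | begb
   3 |   1 | cdbegb
   4 |   2 | dbegb
   5 |   4 | egb
   6 |   5 | gb

[6, 0, 3, 1, 2, 4, 5]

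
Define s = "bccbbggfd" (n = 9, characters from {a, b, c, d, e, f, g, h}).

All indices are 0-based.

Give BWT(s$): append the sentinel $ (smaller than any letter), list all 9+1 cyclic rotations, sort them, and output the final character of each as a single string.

rank  rotation    last
    0  $bccbbggfd  d
    1  bbggfd$bcc  c
    2  bccbbggfd$  $
    3  bggfd$bccb  b
    4  cbbggfd$bc  c
    5  ccbbggfd$b  b
    6  d$bccbbggf  f
    7  fd$bccbbgg  g
    8  gfd$bccbbg  g
    9  ggfd$bccbb  b

dc$bcbfggb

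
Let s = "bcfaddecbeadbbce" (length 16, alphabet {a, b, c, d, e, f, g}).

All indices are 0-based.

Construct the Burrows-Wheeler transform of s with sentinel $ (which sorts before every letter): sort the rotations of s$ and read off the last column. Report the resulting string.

rank  rotation           last
    0  $bcfaddecbeadbbce  e
    1  adbbce$bcfaddecbe  e
    2  addecbeadbbce$bcf  f
    3  bbce$bcfaddecbead  d
    4  bce$bcfaddecbeadb  b
    5  bcfaddecbeadbbce$  $
    6  beadbbce$bcfaddec  c
    7  cbeadbbce$bcfadde  e
    8  ce$bcfaddecbeadbb  b
    9  cfaddecbeadbbce$b  b
   10  dbbce$bcfaddecbea  a
   11  ddecbeadbbce$bcfa  a
   12  decbeadbbce$bcfad  d
   13  e$bcfaddecbeadbbc  c
   14  eadbbce$bcfaddecb  b
   15  ecbeadbbce$bcfadd  d
   16  faddecbeadbbce$bc  c

eefdb$cebbaadcbdc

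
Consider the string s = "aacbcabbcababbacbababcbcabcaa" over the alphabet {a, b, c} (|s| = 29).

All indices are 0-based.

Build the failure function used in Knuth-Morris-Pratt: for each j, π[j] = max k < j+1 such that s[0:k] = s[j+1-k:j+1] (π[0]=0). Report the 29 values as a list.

π[0] = 0
j=1 s[j]='a': π[1]=1 (border 'a')
j=2 s[j]='c': k: 1→0; π[2]=0 (border '')
j=3 s[j]='b': π[3]=0 (border '')
j=4 s[j]='c': π[4]=0 (border '')
j=5 s[j]='a': π[5]=1 (border 'a')
j=6 s[j]='b': k: 1→0; π[6]=0 (border '')
j=7 s[j]='b': π[7]=0 (border '')
j=8 s[j]='c': π[8]=0 (border '')
j=9 s[j]='a': π[9]=1 (border 'a')
j=10 s[j]='b': k: 1→0; π[10]=0 (border '')
j=11 s[j]='a': π[11]=1 (border 'a')
j=12 s[j]='b': k: 1→0; π[12]=0 (border '')
j=13 s[j]='b': π[13]=0 (border '')
j=14 s[j]='a': π[14]=1 (border 'a')
j=15 s[j]='c': k: 1→0; π[15]=0 (border '')
j=16 s[j]='b': π[16]=0 (border '')
j=17 s[j]='a': π[17]=1 (border 'a')
j=18 s[j]='b': k: 1→0; π[18]=0 (border '')
j=19 s[j]='a': π[19]=1 (border 'a')
j=20 s[j]='b': k: 1→0; π[20]=0 (border '')
j=21 s[j]='c': π[21]=0 (border '')
j=22 s[j]='b': π[22]=0 (border '')
j=23 s[j]='c': π[23]=0 (border '')
j=24 s[j]='a': π[24]=1 (border 'a')
j=25 s[j]='b': k: 1→0; π[25]=0 (border '')
j=26 s[j]='c': π[26]=0 (border '')
j=27 s[j]='a': π[27]=1 (border 'a')
j=28 s[j]='a': π[28]=2 (border 'aa')

[0, 1, 0, 0, 0, 1, 0, 0, 0, 1, 0, 1, 0, 0, 1, 0, 0, 1, 0, 1, 0, 0, 0, 0, 1, 0, 0, 1, 2]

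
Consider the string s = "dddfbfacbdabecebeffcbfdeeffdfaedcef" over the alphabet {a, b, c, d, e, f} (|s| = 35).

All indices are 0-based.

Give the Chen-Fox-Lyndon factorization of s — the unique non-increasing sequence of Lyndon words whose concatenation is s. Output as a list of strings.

emit factor 1: 'dddf' (i=0, period=4)
emit factor 2: 'bf' (i=4, period=2)
emit factor 3: 'acbd' (i=6, period=4)
emit factor 4: 'abecebeffcbfdeeffdfaedcef' (i=10, period=25)

["dddf", "bf", "acbd", "abecebeffcbfdeeffdfaedcef"]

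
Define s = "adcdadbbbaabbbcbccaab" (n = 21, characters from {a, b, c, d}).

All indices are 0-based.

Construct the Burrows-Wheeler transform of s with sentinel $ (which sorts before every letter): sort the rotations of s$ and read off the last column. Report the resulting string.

rank  rotation                last
    0  $adcdadbbbaabbbcbccaab  b
    1  aab$adcdadbbbaabbbcbcc  c
    2  aabbbcbccaab$adcdadbbb  b
    3  ab$adcdadbbbaabbbcbcca  a
    4  abbbcbccaab$adcdadbbba  a
    5  adbbbaabbbcbccaab$adcd  d
    6  adcdadbbbaabbbcbccaab$  $
    7  b$adcdadbbbaabbbcbccaa  a
    8  baabbbcbccaab$adcdadbb  b
    9  bbaabbbcbccaab$adcdadb  b
   10  bbbaabbbcbccaab$adcdad  d
   11  bbbcbccaab$adcdadbbbaa  a
   12  bbcbccaab$adcdadbbbaab  b
   13  bcbccaab$adcdadbbbaabb  b
   14  bccaab$adcdadbbbaabbbc  c
   15  caab$adcdadbbbaabbbcbc  c
   16  cbccaab$adcdadbbbaabbb  b
   17  ccaab$adcdadbbbaabbbcb  b
   18  cdadbbbaabbbcbccaab$ad  d
   19  dadbbbaabbbcbccaab$adc  c
   20  dbbbaabbbcbccaab$adcda  a
   21  dcdadbbbaabbbcbccaab$a  a

bcbaad$abbdabbccbbdcaa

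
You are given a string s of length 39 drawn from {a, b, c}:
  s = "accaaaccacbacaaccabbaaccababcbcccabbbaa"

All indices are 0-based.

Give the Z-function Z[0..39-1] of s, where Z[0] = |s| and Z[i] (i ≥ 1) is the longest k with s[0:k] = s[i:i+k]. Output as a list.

Z[0]=39
i=1: outside box; Z[1]=0
i=2: outside box; Z[2]=0
i=3: outside box; Z[3]=1 grow→box=[3,4)
i=4: outside box; Z[4]=1 grow→box=[4,5)
i=5: outside box; Z[5]=4 grow→box=[5,9)
i=6: min(r-i=3, Z[1]=0)=0; Z[6]=0
i=7: min(r-i=2, Z[2]=0)=0; Z[7]=0
i=8: min(r-i=1, Z[3]=1)=1; Z[8]=2 grow→box=[8,10)
i=9: min(r-i=1, Z[1]=0)=0; Z[9]=0
i=10: outside box; Z[10]=0
i=11: outside box; Z[11]=2 grow→box=[11,13)
i=12: min(r-i=1, Z[1]=0)=0; Z[12]=0
i=13: outside box; Z[13]=1 grow→box=[13,14)
i=14: outside box; Z[14]=4 grow→box=[14,18)
i=15: min(r-i=3, Z[1]=0)=0; Z[15]=0
i=16: min(r-i=2, Z[2]=0)=0; Z[16]=0
i=17: min(r-i=1, Z[3]=1)=1; Z[17]=1
i=18: outside box; Z[18]=0
i=19: outside box; Z[19]=0
i=20: outside box; Z[20]=1 grow→box=[20,21)
i=21: outside box; Z[21]=4 grow→box=[21,25)
i=22: min(r-i=3, Z[1]=0)=0; Z[22]=0
i=23: min(r-i=2, Z[2]=0)=0; Z[23]=0
i=24: min(r-i=1, Z[3]=1)=1; Z[24]=1
i=25: outside box; Z[25]=0
i=26: outside box; Z[26]=1 grow→box=[26,27)
i=27: outside box; Z[27]=0
i=28: outside box; Z[28]=0
i=29: outside box; Z[29]=0
i=30: outside box; Z[30]=0
i=31: outside box; Z[31]=0
i=32: outside box; Z[32]=0
i=33: outside box; Z[33]=1 grow→box=[33,34)
i=34: outside box; Z[34]=0
i=35: outside box; Z[35]=0
i=36: outside box; Z[36]=0
i=37: outside box; Z[37]=1 grow→box=[37,38)
i=38: outside box; Z[38]=1 grow→box=[38,39)

[39, 0, 0, 1, 1, 4, 0, 0, 2, 0, 0, 2, 0, 1, 4, 0, 0, 1, 0, 0, 1, 4, 0, 0, 1, 0, 1, 0, 0, 0, 0, 0, 0, 1, 0, 0, 0, 1, 1]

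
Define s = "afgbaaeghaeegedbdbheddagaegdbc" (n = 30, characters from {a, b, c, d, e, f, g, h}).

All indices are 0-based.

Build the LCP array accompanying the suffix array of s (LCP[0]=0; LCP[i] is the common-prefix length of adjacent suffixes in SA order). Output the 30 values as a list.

sorted suffixes:
  #0 SA[0]=4  'aaeghaeegedbdbheddagaegdbc'
  #1 SA[1]=9  'aeegedbdbheddagaegdbc'
  #2 SA[2]=24  'aegdbc'
  #3 SA[3]=5  'aeghaeegedbdbheddagaegdbc'
  #4 SA[4]=0  'afgbaaeghaeegedbdbheddagaegdbc'
  #5 SA[5]=22  'agaegdbc'
  #6 SA[6]=3  'baaeghaeegedbdbheddagaegdbc'
  #7 SA[7]=28  'bc'
  #8 SA[8]=15  'bdbheddagaegdbc'
  #9 SA[9]=17  'bheddagaegdbc'
  #10 SA[10]=29  'c'
  #11 SA[11]=21  'dagaegdbc'
  #12 SA[12]=27  'dbc'
  #13 SA[13]=14  'dbdbheddagaegdbc'
  #14 SA[14]=16  'dbheddagaegdbc'
  #15 SA[15]=20  'ddagaegdbc'
  #16 SA[16]=13  'edbdbheddagaegdbc'
  #17 SA[17]=19  'eddagaegdbc'
  #18 SA[18]=10  'eegedbdbheddagaegdbc'
  #19 SA[19]=25  'egdbc'
  #20 SA[20]=11  'egedbdbheddagaegdbc'
  #21 SA[21]=6  'eghaeegedbdbheddagaegdbc'
  #22 SA[22]=1  'fgbaaeghaeegedbdbheddagaegdbc'
  #23 SA[23]=23  'gaegdbc'
  #24 SA[24]=2  'gbaaeghaeegedbdbheddagaegdbc'
  #25 SA[25]=26  'gdbc'
  #26 SA[26]=12  'gedbdbheddagaegdbc'
  #27 SA[27]=7  'ghaeegedbdbheddagaegdbc'
  #28 SA[28]=8  'haeegedbdbheddagaegdbc'
  #29 SA[29]=18  'heddagaegdbc'

SA = [4, 9, 24, 5, 0, 22, 3, 28, 15, 17, 29, 21, 27, 14, 16, 20, 13, 19, 10, 25, 11, 6, 1, 23, 2, 26, 12, 7, 8, 18]
rank  pair      lcp
   1  s[4:],s[9:]  1  'a'
   2  s[9:],s[24:]  2  'ae'
   3  s[24:],s[5:]  3  'aeg'
   4  s[5:],s[0:]  1  'a'
   5  s[0:],s[22:]  1  'a'
   6  s[22:],s[3:]  0  ''
   7  s[3:],s[28:]  1  'b'
   8  s[28:],s[15:]  1  'b'
   9  s[15:],s[17:]  1  'b'
  10  s[17:],s[29:]  0  ''
  11  s[29:],s[21:]  0  ''
  12  s[21:],s[27:]  1  'd'
  13  s[27:],s[14:]  2  'db'
  14  s[14:],s[16:]  2  'db'
  15  s[16:],s[20:]  1  'd'
  16  s[20:],s[13:]  0  ''
  17  s[13:],s[19:]  2  'ed'
  18  s[19:],s[10:]  1  'e'
  19  s[10:],s[25:]  1  'e'
  20  s[25:],s[11:]  2  'eg'
  21  s[11:],s[6:]  2  'eg'
  22  s[6:],s[1:]  0  ''
  23  s[1:],s[23:]  0  ''
  24  s[23:],s[2:]  1  'g'
  25  s[2:],s[26:]  1  'g'
  26  s[26:],s[12:]  1  'g'
  27  s[12:],s[7:]  1  'g'
  28  s[7:],s[8:]  0  ''
  29  s[8:],s[18:]  1  'h'

[0, 1, 2, 3, 1, 1, 0, 1, 1, 1, 0, 0, 1, 2, 2, 1, 0, 2, 1, 1, 2, 2, 0, 0, 1, 1, 1, 1, 0, 1]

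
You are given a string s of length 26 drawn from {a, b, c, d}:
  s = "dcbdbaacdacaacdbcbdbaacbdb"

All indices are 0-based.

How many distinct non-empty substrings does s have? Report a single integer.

294

rank→(start, suffix):
  0 → (20, 'aacbdb')
  1 → (5, 'aacdacaacdbcbdbaacbdb')
  2 → (11, 'aacdbcbdbaacbdb')
  3 → (9, 'acaacdbcbdbaacbdb')
  4 → (21, 'acbdb')
  5 → (6, 'acdacaacdbcbdbaacbdb')
  6 → (12, 'acdbcbdbaacbdb')
  7 → (25, 'b')
  8 → (19, 'baacbdb')
  9 → (4, 'baacdacaacdbcbdbaacbdb')
  10 → (15, 'bcbdbaacbdb')
  11 → (23, 'bdb')
  12 → (17, 'bdbaacbdb')
  13 → (2, 'bdbaacdacaacdbcbdbaacbdb')
  14 → (10, 'caacdbcbdbaacbdb')
  15 → (22, 'cbdb')
  16 → (16, 'cbdbaacbdb')
  17 → (1, 'cbdbaacdacaacdbcbdbaacbdb')
  18 → (7, 'cdacaacdbcbdbaacbdb')
  19 → (13, 'cdbcbdbaacbdb')
  20 → (8, 'dacaacdbcbdbaacbdb')
  21 → (24, 'db')
  22 → (18, 'dbaacbdb')
  23 → (3, 'dbaacdacaacdbcbdbaacbdb')
  24 → (14, 'dbcbdbaacbdb')
  25 → (0, 'dcbdbaacdacaacdbcbdbaacbdb')

SA = [20, 5, 11, 9, 21, 6, 12, 25, 19, 4, 15, 23, 17, 2, 10, 22, 16, 1, 7, 13, 8, 24, 18, 3, 14, 0]
[i] adj suffixes → lcp
  [1] 20/5 → 3 ('aac')
  [2] 5/11 → 4 ('aacd')
  [3] 11/9 → 1 ('a')
  [4] 9/21 → 2 ('ac')
  [5] 21/6 → 2 ('ac')
  [6] 6/12 → 3 ('acd')
  [7] 12/25 → 0 ('')
  [8] 25/19 → 1 ('b')
  [9] 19/4 → 4 ('baac')
  [10] 4/15 → 1 ('b')
  [11] 15/23 → 1 ('b')
  [12] 23/17 → 3 ('bdb')
  [13] 17/2 → 6 ('bdbaac')
  [14] 2/10 → 0 ('')
  [15] 10/22 → 1 ('c')
  [16] 22/16 → 4 ('cbdb')
  [17] 16/1 → 7 ('cbdbaac')
  [18] 1/7 → 1 ('c')
  [19] 7/13 → 2 ('cd')
  [20] 13/8 → 0 ('')
  [21] 8/24 → 1 ('d')
  [22] 24/18 → 2 ('db')
  [23] 18/3 → 5 ('dbaac')
  [24] 3/14 → 2 ('db')
  [25] 14/0 → 1 ('d')

n(n+1)/2 = 26·27/2 = 351
Σ LCP = 0 + 3 + 4 + 1 + 2 + 2 + 3 + 0 + 1 + 4 + 1 + 1 + 3 + 6 + 0 + 1 + 4 + 7 + 1 + 2 + 0 + 1 + 2 + 5 + 2 + 1 = 57
distinct = 351 − 57 = 294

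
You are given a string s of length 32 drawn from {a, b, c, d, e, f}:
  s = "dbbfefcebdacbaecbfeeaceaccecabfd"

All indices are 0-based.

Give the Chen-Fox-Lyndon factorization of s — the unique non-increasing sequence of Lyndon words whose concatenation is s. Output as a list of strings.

["d", "bbfefcebd", "acbaecbfeeaceaccec", "abfd"]

emit factor 1: 'd' (i=0, period=1)
emit factor 2: 'bbfefcebd' (i=1, period=9)
emit factor 3: 'acbaecbfeeaceaccec' (i=10, period=18)
emit factor 4: 'abfd' (i=28, period=4)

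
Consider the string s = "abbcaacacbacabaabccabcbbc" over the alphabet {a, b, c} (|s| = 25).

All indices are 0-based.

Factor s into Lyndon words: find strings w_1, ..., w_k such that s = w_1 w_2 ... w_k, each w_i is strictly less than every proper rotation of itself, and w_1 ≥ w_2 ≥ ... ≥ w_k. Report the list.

emit factor 1: 'abbc' (i=0, period=4)
emit factor 2: 'aacacbacab' (i=4, period=10)
emit factor 3: 'aabccabcbbc' (i=14, period=11)

["abbc", "aacacbacab", "aabccabcbbc"]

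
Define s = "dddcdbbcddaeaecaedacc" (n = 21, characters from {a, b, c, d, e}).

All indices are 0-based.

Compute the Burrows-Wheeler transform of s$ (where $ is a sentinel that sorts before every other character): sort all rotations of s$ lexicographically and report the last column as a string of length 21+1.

cddecdbceadbedcdcd$aaa

rank  rotation                last
    0  $dddcdbbcddaeaecaedacc  c
    1  acc$dddcdbbcddaeaecaed  d
    2  aeaecaedacc$dddcdbbcdd  d
    3  aecaedacc$dddcdbbcddae  e
    4  aedacc$dddcdbbcddaeaec  c
    5  bbcddaeaecaedacc$dddcd  d
    6  bcddaeaecaedacc$dddcdb  b
    7  c$dddcdbbcddaeaecaedac  c
    8  caedacc$dddcdbbcddaeae  e
    9  cc$dddcdbbcddaeaecaeda  a
   10  cdbbcddaeaecaedacc$ddd  d
   11  cddaeaecaedacc$dddcdbb  b
   12  dacc$dddcdbbcddaeaecae  e
   13  daeaecaedacc$dddcdbbcd  d
   14  dbbcddaeaecaedacc$dddc  c
   15  dcdbbcddaeaecaedacc$dd  d
   16  ddaeaecaedacc$dddcdbbc  c
   17  ddcdbbcddaeaecaedacc$d  d
   18  dddcdbbcddaeaecaedacc$  $
   19  eaecaedacc$dddcdbbcdda  a
   20  ecaedacc$dddcdbbcddaea  a
   21  edacc$dddcdbbcddaeaeca  a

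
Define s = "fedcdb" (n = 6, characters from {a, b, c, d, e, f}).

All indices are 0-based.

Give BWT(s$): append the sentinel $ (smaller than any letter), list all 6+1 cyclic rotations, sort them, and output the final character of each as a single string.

rank  rotation last
    0  $fedcdb  b
    1  b$fedcd  d
    2  cdb$fed  d
    3  db$fedc  c
    4  dcdb$fe  e
    5  edcdb$f  f
    6  fedcdb$  $

bddcef$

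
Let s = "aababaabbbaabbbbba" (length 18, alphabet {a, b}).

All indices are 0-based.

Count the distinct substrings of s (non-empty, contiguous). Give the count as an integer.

rank | idx | suffix
   0 |  17 | a
   1 |   0 | aababaabbbaabbbbba
   2 |   5 | aabbbaabbbbba
   3 |  10 | aabbbbba
   4 |   3 | abaabbbaabbbbba
   5 |   1 | ababaabbbaabbbbba
   6 |   6 | abbbaabbbbba
   7 |  11 | abbbbba
   8 |  16 | ba
   9 |   4 | baabbbaabbbbba
  10 |   9 | baabbbbba
  11 |   2 | babaabbbaabbbbba
  12 |  15 | bba
  13 |   8 | bbaabbbbba
  14 |  14 | bbba
  15 |   7 | bbbaabbbbba
  16 |  13 | bbbba
  17 |  12 | bbbbba

SA = [17, 0, 5, 10, 3, 1, 6, 11, 16, 4, 9, 2, 15, 8, 14, 7, 13, 12]
rank  pair      lcp
   1  s[17:],s[0:]  1  'a'
   2  s[0:],s[5:]  3  'aab'
   3  s[5:],s[10:]  5  'aabbb'
   4  s[10:],s[3:]  1  'a'
   5  s[3:],s[1:]  3  'aba'
   6  s[1:],s[6:]  2  'ab'
   7  s[6:],s[11:]  4  'abbb'
   8  s[11:],s[16:]  0  ''
   9  s[16:],s[4:]  2  'ba'
  10  s[4:],s[9:]  6  'baabbb'
  11  s[9:],s[2:]  2  'ba'
  12  s[2:],s[15:]  1  'b'
  13  s[15:],s[8:]  3  'bba'
  14  s[8:],s[14:]  2  'bb'
  15  s[14:],s[7:]  4  'bbba'
  16  s[7:],s[13:]  3  'bbb'
  17  s[13:],s[12:]  4  'bbbb'

n(n+1)/2 = 18·19/2 = 171
Σ LCP = 0 + 1 + 3 + 5 + 1 + 3 + 2 + 4 + 0 + 2 + 6 + 2 + 1 + 3 + 2 + 4 + 3 + 4 = 46
distinct = 171 − 46 = 125

125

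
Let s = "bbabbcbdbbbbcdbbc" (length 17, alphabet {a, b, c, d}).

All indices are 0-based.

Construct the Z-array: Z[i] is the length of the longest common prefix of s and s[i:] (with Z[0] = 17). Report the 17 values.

[17, 1, 0, 2, 1, 0, 1, 0, 2, 2, 2, 1, 0, 0, 2, 1, 0]

Z[0]=17
i=1: i≥r, start 0; Z[1]=1 grow→box=[1,2)
i=2: i≥r, start 0; Z[2]=0
i=3: i≥r, start 0; Z[3]=2 grow→box=[3,5)
i=4: min(r-i=1, Z[1]=1)=1; Z[4]=1
i=5: i≥r, start 0; Z[5]=0
i=6: i≥r, start 0; Z[6]=1 grow→box=[6,7)
i=7: i≥r, start 0; Z[7]=0
i=8: i≥r, start 0; Z[8]=2 grow→box=[8,10)
i=9: min(r-i=1, Z[1]=1)=1; Z[9]=2 grow→box=[9,11)
i=10: min(r-i=1, Z[1]=1)=1; Z[10]=2 grow→box=[10,12)
i=11: min(r-i=1, Z[1]=1)=1; Z[11]=1
i=12: i≥r, start 0; Z[12]=0
i=13: i≥r, start 0; Z[13]=0
i=14: i≥r, start 0; Z[14]=2 grow→box=[14,16)
i=15: min(r-i=1, Z[1]=1)=1; Z[15]=1
i=16: i≥r, start 0; Z[16]=0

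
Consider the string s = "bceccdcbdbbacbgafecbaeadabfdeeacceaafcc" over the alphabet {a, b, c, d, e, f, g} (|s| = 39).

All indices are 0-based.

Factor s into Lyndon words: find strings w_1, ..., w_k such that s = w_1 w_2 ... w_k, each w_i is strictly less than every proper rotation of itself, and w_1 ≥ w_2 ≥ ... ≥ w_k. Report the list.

["bceccdcbd", "b", "b", "acbgafecbaead", "abfdeeacce", "aafcc"]

emit factor 1: 'bceccdcbd' (i=0, period=9)
emit factor 2: 'b' (i=9, period=1)
emit factor 3: 'b' (i=10, period=1)
emit factor 4: 'acbgafecbaead' (i=11, period=13)
emit factor 5: 'abfdeeacce' (i=24, period=10)
emit factor 6: 'aafcc' (i=34, period=5)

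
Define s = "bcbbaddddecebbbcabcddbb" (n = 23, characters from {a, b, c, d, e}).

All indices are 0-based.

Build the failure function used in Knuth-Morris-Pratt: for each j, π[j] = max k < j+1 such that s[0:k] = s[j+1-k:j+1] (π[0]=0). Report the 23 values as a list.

π[0] = 0
j=1 s[j]='c': π[1]=0 (border '')
j=2 s[j]='b': π[2]=1 (border 'b')
j=3 s[j]='b': k: 1→0; π[3]=1 (border 'b')
j=4 s[j]='a': k: 1→0; π[4]=0 (border '')
j=5 s[j]='d': π[5]=0 (border '')
j=6 s[j]='d': π[6]=0 (border '')
j=7 s[j]='d': π[7]=0 (border '')
j=8 s[j]='d': π[8]=0 (border '')
j=9 s[j]='e': π[9]=0 (border '')
j=10 s[j]='c': π[10]=0 (border '')
j=11 s[j]='e': π[11]=0 (border '')
j=12 s[j]='b': π[12]=1 (border 'b')
j=13 s[j]='b': k: 1→0; π[13]=1 (border 'b')
j=14 s[j]='b': k: 1→0; π[14]=1 (border 'b')
j=15 s[j]='c': π[15]=2 (border 'bc')
j=16 s[j]='a': k: 2→0; π[16]=0 (border '')
j=17 s[j]='b': π[17]=1 (border 'b')
j=18 s[j]='c': π[18]=2 (border 'bc')
j=19 s[j]='d': k: 2→0; π[19]=0 (border '')
j=20 s[j]='d': π[20]=0 (border '')
j=21 s[j]='b': π[21]=1 (border 'b')
j=22 s[j]='b': k: 1→0; π[22]=1 (border 'b')

[0, 0, 1, 1, 0, 0, 0, 0, 0, 0, 0, 0, 1, 1, 1, 2, 0, 1, 2, 0, 0, 1, 1]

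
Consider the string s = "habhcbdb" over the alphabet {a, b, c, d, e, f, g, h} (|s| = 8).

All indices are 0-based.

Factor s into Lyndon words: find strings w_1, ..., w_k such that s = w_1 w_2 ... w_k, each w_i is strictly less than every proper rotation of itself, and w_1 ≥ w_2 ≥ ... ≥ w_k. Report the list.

emit factor 1: 'h' (i=0, period=1)
emit factor 2: 'abhcbdb' (i=1, period=7)

["h", "abhcbdb"]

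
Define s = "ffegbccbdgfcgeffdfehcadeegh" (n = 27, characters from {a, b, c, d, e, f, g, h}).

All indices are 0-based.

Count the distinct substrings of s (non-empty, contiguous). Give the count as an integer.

356

rank | idx | suffix
   0 |  21 | adeegh
   1 |   4 | bccbdgfcgeffdfehcadeegh
   2 |   7 | bdgfcgeffdfehcadeegh
   3 |  20 | cadeegh
   4 |   6 | cbdgfcgeffdfehcadeegh
   5 |   5 | ccbdgfcgeffdfehcadeegh
   6 |  11 | cgeffdfehcadeegh
   7 |  22 | deegh
   8 |  16 | dfehcadeegh
   9 |   8 | dgfcgeffdfehcadeegh
  10 |  23 | eegh
  11 |  13 | effdfehcadeegh
  12 |   2 | egbccbdgfcgeffdfehcadeegh
  13 |  24 | egh
  14 |  18 | ehcadeegh
  15 |  10 | fcgeffdfehcadeegh
  16 |  15 | fdfehcadeegh
  17 |   1 | fegbccbdgfcgeffdfehcadeegh
  18 |  17 | fehcadeegh
  19 |  14 | ffdfehcadeegh
  20 |   0 | ffegbccbdgfcgeffdfehcadeegh
  21 |   3 | gbccbdgfcgeffdfehcadeegh
  22 |  12 | geffdfehcadeegh
  23 |   9 | gfcgeffdfehcadeegh
  24 |  25 | gh
  25 |  26 | h
  26 |  19 | hcadeegh

SA = [21, 4, 7, 20, 6, 5, 11, 22, 16, 8, 23, 13, 2, 24, 18, 10, 15, 1, 17, 14, 0, 3, 12, 9, 25, 26, 19]
i: (SA[i-1],SA[i]) lcp shared
  1: (21,4) 0 ''
  2: (4,7) 1 'b'
  3: (7,20) 0 ''
  4: (20,6) 1 'c'
  5: (6,5) 1 'c'
  6: (5,11) 1 'c'
  7: (11,22) 0 ''
  8: (22,16) 1 'd'
  9: (16,8) 1 'd'
  10: (8,23) 0 ''
  11: (23,13) 1 'e'
  12: (13,2) 1 'e'
  13: (2,24) 2 'eg'
  14: (24,18) 1 'e'
  15: (18,10) 0 ''
  16: (10,15) 1 'f'
  17: (15,1) 1 'f'
  18: (1,17) 2 'fe'
  19: (17,14) 1 'f'
  20: (14,0) 2 'ff'
  21: (0,3) 0 ''
  22: (3,12) 1 'g'
  23: (12,9) 1 'g'
  24: (9,25) 1 'g'
  25: (25,26) 0 ''
  26: (26,19) 1 'h'

n(n+1)/2 = 27·28/2 = 378
Σ LCP = 0 + 0 + 1 + 0 + 1 + 1 + 1 + 0 + 1 + 1 + 0 + 1 + 1 + 2 + 1 + 0 + 1 + 1 + 2 + 1 + 2 + 0 + 1 + 1 + 1 + 0 + 1 = 22
distinct = 378 − 22 = 356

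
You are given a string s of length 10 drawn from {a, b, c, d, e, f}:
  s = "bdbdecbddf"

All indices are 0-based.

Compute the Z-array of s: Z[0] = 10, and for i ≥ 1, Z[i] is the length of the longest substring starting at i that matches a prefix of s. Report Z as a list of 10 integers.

[10, 0, 2, 0, 0, 0, 2, 0, 0, 0]

Z[0]=10
i=1: fresh scan; Z[1]=0
i=2: fresh scan; Z[2]=2 extend→box=[2,4)
i=3: min(r-i=1, Z[1]=0)=0; Z[3]=0
i=4: fresh scan; Z[4]=0
i=5: fresh scan; Z[5]=0
i=6: fresh scan; Z[6]=2 extend→box=[6,8)
i=7: min(r-i=1, Z[1]=0)=0; Z[7]=0
i=8: fresh scan; Z[8]=0
i=9: fresh scan; Z[9]=0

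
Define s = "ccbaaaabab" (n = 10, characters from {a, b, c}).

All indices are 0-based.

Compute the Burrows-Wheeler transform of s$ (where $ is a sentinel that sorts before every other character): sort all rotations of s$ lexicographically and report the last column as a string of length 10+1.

rank  rotation     last
    0  $ccbaaaabab  b
    1  aaaabab$ccb  b
    2  aaabab$ccba  a
    3  aabab$ccbaa  a
    4  ab$ccbaaaab  b
    5  abab$ccbaaa  a
    6  b$ccbaaaaba  a
    7  baaaabab$cc  c
    8  bab$ccbaaaa  a
    9  cbaaaabab$c  c
   10  ccbaaaabab$  $

bbaabaacac$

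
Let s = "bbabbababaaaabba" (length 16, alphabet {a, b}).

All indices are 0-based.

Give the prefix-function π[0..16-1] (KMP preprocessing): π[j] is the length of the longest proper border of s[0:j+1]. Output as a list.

[0, 1, 0, 1, 2, 3, 4, 0, 1, 0, 0, 0, 0, 1, 2, 3]

π[0] = 0
j=1 s[j]='b': π[1]=1 (border 'b')
j=2 s[j]='a': k: 1→0; π[2]=0 (border '')
j=3 s[j]='b': π[3]=1 (border 'b')
j=4 s[j]='b': π[4]=2 (border 'bb')
j=5 s[j]='a': π[5]=3 (border 'bba')
j=6 s[j]='b': π[6]=4 (border 'bbab')
j=7 s[j]='a': k: 4→1→0; π[7]=0 (border '')
j=8 s[j]='b': π[8]=1 (border 'b')
j=9 s[j]='a': k: 1→0; π[9]=0 (border '')
j=10 s[j]='a': π[10]=0 (border '')
j=11 s[j]='a': π[11]=0 (border '')
j=12 s[j]='a': π[12]=0 (border '')
j=13 s[j]='b': π[13]=1 (border 'b')
j=14 s[j]='b': π[14]=2 (border 'bb')
j=15 s[j]='a': π[15]=3 (border 'bba')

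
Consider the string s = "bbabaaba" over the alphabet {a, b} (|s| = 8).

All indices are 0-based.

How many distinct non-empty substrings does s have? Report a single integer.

rank→(start, suffix):
  0 → (7, 'a')
  1 → (4, 'aaba')
  2 → (5, 'aba')
  3 → (2, 'abaaba')
  4 → (6, 'ba')
  5 → (3, 'baaba')
  6 → (1, 'babaaba')
  7 → (0, 'bbabaaba')

SA = [7, 4, 5, 2, 6, 3, 1, 0]
i: (SA[i-1],SA[i]) lcp shared
  1: (7,4) 1 'a'
  2: (4,5) 1 'a'
  3: (5,2) 3 'aba'
  4: (2,6) 0 ''
  5: (6,3) 2 'ba'
  6: (3,1) 2 'ba'
  7: (1,0) 1 'b'

n(n+1)/2 = 8·9/2 = 36
Σ LCP = 0 + 1 + 1 + 3 + 0 + 2 + 2 + 1 = 10
distinct = 36 − 10 = 26

26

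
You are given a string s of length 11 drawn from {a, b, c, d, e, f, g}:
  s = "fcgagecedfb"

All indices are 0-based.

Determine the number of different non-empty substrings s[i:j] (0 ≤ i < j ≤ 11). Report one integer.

62

sorted suffixes:
  #0 SA[0]=3  'agecedfb'
  #1 SA[1]=10  'b'
  #2 SA[2]=6  'cedfb'
  #3 SA[3]=1  'cgagecedfb'
  #4 SA[4]=8  'dfb'
  #5 SA[5]=5  'ecedfb'
  #6 SA[6]=7  'edfb'
  #7 SA[7]=9  'fb'
  #8 SA[8]=0  'fcgagecedfb'
  #9 SA[9]=2  'gagecedfb'
  #10 SA[10]=4  'gecedfb'

SA = [3, 10, 6, 1, 8, 5, 7, 9, 0, 2, 4]
rank  pair      lcp
   1  s[3:],s[10:]  0  ''
   2  s[10:],s[6:]  0  ''
   3  s[6:],s[1:]  1  'c'
   4  s[1:],s[8:]  0  ''
   5  s[8:],s[5:]  0  ''
   6  s[5:],s[7:]  1  'e'
   7  s[7:],s[9:]  0  ''
   8  s[9:],s[0:]  1  'f'
   9  s[0:],s[2:]  0  ''
  10  s[2:],s[4:]  1  'g'

n(n+1)/2 = 11·12/2 = 66
Σ LCP = 0 + 0 + 0 + 1 + 0 + 0 + 1 + 0 + 1 + 0 + 1 = 4
distinct = 66 − 4 = 62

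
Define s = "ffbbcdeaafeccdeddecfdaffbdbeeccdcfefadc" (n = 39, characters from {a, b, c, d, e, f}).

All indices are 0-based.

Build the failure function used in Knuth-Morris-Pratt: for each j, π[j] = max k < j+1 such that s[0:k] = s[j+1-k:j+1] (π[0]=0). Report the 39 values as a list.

[0, 1, 0, 0, 0, 0, 0, 0, 0, 1, 0, 0, 0, 0, 0, 0, 0, 0, 0, 1, 0, 0, 1, 2, 3, 0, 0, 0, 0, 0, 0, 0, 0, 1, 0, 1, 0, 0, 0]

π[0] = 0
j=1 s[j]='f': π[1]=1 (border 'f')
j=2 s[j]='b': k: 1→0; π[2]=0 (border '')
j=3 s[j]='b': π[3]=0 (border '')
j=4 s[j]='c': π[4]=0 (border '')
j=5 s[j]='d': π[5]=0 (border '')
j=6 s[j]='e': π[6]=0 (border '')
j=7 s[j]='a': π[7]=0 (border '')
j=8 s[j]='a': π[8]=0 (border '')
j=9 s[j]='f': π[9]=1 (border 'f')
j=10 s[j]='e': k: 1→0; π[10]=0 (border '')
j=11 s[j]='c': π[11]=0 (border '')
j=12 s[j]='c': π[12]=0 (border '')
j=13 s[j]='d': π[13]=0 (border '')
j=14 s[j]='e': π[14]=0 (border '')
j=15 s[j]='d': π[15]=0 (border '')
j=16 s[j]='d': π[16]=0 (border '')
j=17 s[j]='e': π[17]=0 (border '')
j=18 s[j]='c': π[18]=0 (border '')
j=19 s[j]='f': π[19]=1 (border 'f')
j=20 s[j]='d': k: 1→0; π[20]=0 (border '')
j=21 s[j]='a': π[21]=0 (border '')
j=22 s[j]='f': π[22]=1 (border 'f')
j=23 s[j]='f': π[23]=2 (border 'ff')
j=24 s[j]='b': π[24]=3 (border 'ffb')
j=25 s[j]='d': k: 3→0; π[25]=0 (border '')
j=26 s[j]='b': π[26]=0 (border '')
j=27 s[j]='e': π[27]=0 (border '')
j=28 s[j]='e': π[28]=0 (border '')
j=29 s[j]='c': π[29]=0 (border '')
j=30 s[j]='c': π[30]=0 (border '')
j=31 s[j]='d': π[31]=0 (border '')
j=32 s[j]='c': π[32]=0 (border '')
j=33 s[j]='f': π[33]=1 (border 'f')
j=34 s[j]='e': k: 1→0; π[34]=0 (border '')
j=35 s[j]='f': π[35]=1 (border 'f')
j=36 s[j]='a': k: 1→0; π[36]=0 (border '')
j=37 s[j]='d': π[37]=0 (border '')
j=38 s[j]='c': π[38]=0 (border '')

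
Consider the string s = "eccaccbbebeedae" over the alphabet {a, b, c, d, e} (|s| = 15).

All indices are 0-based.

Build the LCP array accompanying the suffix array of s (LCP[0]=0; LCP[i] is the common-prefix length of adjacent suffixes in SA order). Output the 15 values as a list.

[0, 1, 0, 1, 2, 0, 1, 1, 2, 0, 0, 1, 1, 1, 1]

sorted suffixes:
  #0 SA[0]=3  'accbbebeedae'
  #1 SA[1]=13  'ae'
  #2 SA[2]=6  'bbebeedae'
  #3 SA[3]=7  'bebeedae'
  #4 SA[4]=9  'beedae'
  #5 SA[5]=2  'caccbbebeedae'
  #6 SA[6]=5  'cbbebeedae'
  #7 SA[7]=1  'ccaccbbebeedae'
  #8 SA[8]=4  'ccbbebeedae'
  #9 SA[9]=12  'dae'
  #10 SA[10]=14  'e'
  #11 SA[11]=8  'ebeedae'
  #12 SA[12]=0  'eccaccbbebeedae'
  #13 SA[13]=11  'edae'
  #14 SA[14]=10  'eedae'

SA = [3, 13, 6, 7, 9, 2, 5, 1, 4, 12, 14, 8, 0, 11, 10]
[i] adj suffixes → lcp
  [1] 3/13 → 1 ('a')
  [2] 13/6 → 0 ('')
  [3] 6/7 → 1 ('b')
  [4] 7/9 → 2 ('be')
  [5] 9/2 → 0 ('')
  [6] 2/5 → 1 ('c')
  [7] 5/1 → 1 ('c')
  [8] 1/4 → 2 ('cc')
  [9] 4/12 → 0 ('')
  [10] 12/14 → 0 ('')
  [11] 14/8 → 1 ('e')
  [12] 8/0 → 1 ('e')
  [13] 0/11 → 1 ('e')
  [14] 11/10 → 1 ('e')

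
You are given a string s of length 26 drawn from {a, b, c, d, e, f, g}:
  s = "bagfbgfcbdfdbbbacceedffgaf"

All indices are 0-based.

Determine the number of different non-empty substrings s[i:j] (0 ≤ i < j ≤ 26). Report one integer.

328

rank→(start, suffix):
  0 → (15, 'acceedffgaf')
  1 → (24, 'af')
  2 → (1, 'agfbgfcbdfdbbbacceedffgaf')
  3 → (14, 'bacceedffgaf')
  4 → (0, 'bagfbgfcbdfdbbbacceedffgaf')
  5 → (13, 'bbacceedffgaf')
  6 → (12, 'bbbacceedffgaf')
  7 → (8, 'bdfdbbbacceedffgaf')
  8 → (4, 'bgfcbdfdbbbacceedffgaf')
  9 → (7, 'cbdfdbbbacceedffgaf')
  10 → (16, 'cceedffgaf')
  11 → (17, 'ceedffgaf')
  12 → (11, 'dbbbacceedffgaf')
  13 → (9, 'dfdbbbacceedffgaf')
  14 → (20, 'dffgaf')
  15 → (19, 'edffgaf')
  16 → (18, 'eedffgaf')
  17 → (25, 'f')
  18 → (3, 'fbgfcbdfdbbbacceedffgaf')
  19 → (6, 'fcbdfdbbbacceedffgaf')
  20 → (10, 'fdbbbacceedffgaf')
  21 → (21, 'ffgaf')
  22 → (22, 'fgaf')
  23 → (23, 'gaf')
  24 → (2, 'gfbgfcbdfdbbbacceedffgaf')
  25 → (5, 'gfcbdfdbbbacceedffgaf')

SA = [15, 24, 1, 14, 0, 13, 12, 8, 4, 7, 16, 17, 11, 9, 20, 19, 18, 25, 3, 6, 10, 21, 22, 23, 2, 5]
[i] adj suffixes → lcp
  [1] 15/24 → 1 ('a')
  [2] 24/1 → 1 ('a')
  [3] 1/14 → 0 ('')
  [4] 14/0 → 2 ('ba')
  [5] 0/13 → 1 ('b')
  [6] 13/12 → 2 ('bb')
  [7] 12/8 → 1 ('b')
  [8] 8/4 → 1 ('b')
  [9] 4/7 → 0 ('')
  [10] 7/16 → 1 ('c')
  [11] 16/17 → 1 ('c')
  [12] 17/11 → 0 ('')
  [13] 11/9 → 1 ('d')
  [14] 9/20 → 2 ('df')
  [15] 20/19 → 0 ('')
  [16] 19/18 → 1 ('e')
  [17] 18/25 → 0 ('')
  [18] 25/3 → 1 ('f')
  [19] 3/6 → 1 ('f')
  [20] 6/10 → 1 ('f')
  [21] 10/21 → 1 ('f')
  [22] 21/22 → 1 ('f')
  [23] 22/23 → 0 ('')
  [24] 23/2 → 1 ('g')
  [25] 2/5 → 2 ('gf')

n(n+1)/2 = 26·27/2 = 351
Σ LCP = 0 + 1 + 1 + 0 + 2 + 1 + 2 + 1 + 1 + 0 + 1 + 1 + 0 + 1 + 2 + 0 + 1 + 0 + 1 + 1 + 1 + 1 + 1 + 0 + 1 + 2 = 23
distinct = 351 − 23 = 328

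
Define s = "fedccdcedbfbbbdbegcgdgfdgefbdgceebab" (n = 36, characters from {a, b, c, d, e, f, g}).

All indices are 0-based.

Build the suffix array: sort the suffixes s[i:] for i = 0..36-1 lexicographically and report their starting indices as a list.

[34, 35, 33, 11, 12, 13, 27, 15, 9, 3, 4, 6, 30, 18, 14, 8, 2, 5, 28, 23, 20, 32, 7, 1, 31, 25, 16, 10, 26, 22, 0, 29, 17, 19, 24, 21]

rank→(start, suffix):
  0 → (34, 'ab')
  1 → (35, 'b')
  2 → (33, 'bab')
  3 → (11, 'bbbdbegcgdgfdgefbdgceebab')
  4 → (12, 'bbdbegcgdgfdgefbdgceebab')
  5 → (13, 'bdbegcgdgfdgefbdgceebab')
  6 → (27, 'bdgceebab')
  7 → (15, 'begcgdgfdgefbdgceebab')
  8 → (9, 'bfbbbdbegcgdgfdgefbdgceebab')
  9 → (3, 'ccdcedbfbbbdbegcgdgfdgefbdgceebab')
  10 → (4, 'cdcedbfbbbdbegcgdgfdgefbdgceebab')
  11 → (6, 'cedbfbbbdbegcgdgfdgefbdgceebab')
  12 → (30, 'ceebab')
  13 → (18, 'cgdgfdgefbdgceebab')
  14 → (14, 'dbegcgdgfdgefbdgceebab')
  15 → (8, 'dbfbbbdbegcgdgfdgefbdgceebab')
  16 → (2, 'dccdcedbfbbbdbegcgdgfdgefbdgceebab')
  17 → (5, 'dcedbfbbbdbegcgdgfdgefbdgceebab')
  18 → (28, 'dgceebab')
  19 → (23, 'dgefbdgceebab')
  20 → (20, 'dgfdgefbdgceebab')
  21 → (32, 'ebab')
  22 → (7, 'edbfbbbdbegcgdgfdgefbdgceebab')
  23 → (1, 'edccdcedbfbbbdbegcgdgfdgefbdgceebab')
  24 → (31, 'eebab')
  25 → (25, 'efbdgceebab')
  26 → (16, 'egcgdgfdgefbdgceebab')
  27 → (10, 'fbbbdbegcgdgfdgefbdgceebab')
  28 → (26, 'fbdgceebab')
  29 → (22, 'fdgefbdgceebab')
  30 → (0, 'fedccdcedbfbbbdbegcgdgfdgefbdgceebab')
  31 → (29, 'gceebab')
  32 → (17, 'gcgdgfdgefbdgceebab')
  33 → (19, 'gdgfdgefbdgceebab')
  34 → (24, 'gefbdgceebab')
  35 → (21, 'gfdgefbdgceebab')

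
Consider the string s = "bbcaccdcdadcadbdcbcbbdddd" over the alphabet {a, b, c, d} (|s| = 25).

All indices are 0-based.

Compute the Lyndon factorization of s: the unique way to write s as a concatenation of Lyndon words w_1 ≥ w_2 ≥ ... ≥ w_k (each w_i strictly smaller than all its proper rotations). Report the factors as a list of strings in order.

["bbc", "accdcdadcadbdcbcbbdddd"]

emit factor 1: 'bbc' (i=0, period=3)
emit factor 2: 'accdcdadcadbdcbcbbdddd' (i=3, period=22)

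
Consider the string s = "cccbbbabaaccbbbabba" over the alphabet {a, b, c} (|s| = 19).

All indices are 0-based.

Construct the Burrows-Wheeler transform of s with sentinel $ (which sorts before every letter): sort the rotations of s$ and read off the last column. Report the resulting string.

abbbbababbabbccccca$

rank  rotation              last
    0  $cccbbbabaaccbbbabba  a
    1  a$cccbbbabaaccbbbabb  b
    2  aaccbbbabba$cccbbbab  b
    3  abaaccbbbabba$cccbbb  b
    4  abba$cccbbbabaaccbbb  b
    5  accbbbabba$cccbbbaba  a
    6  ba$cccbbbabaaccbbbab  b
    7  baaccbbbabba$cccbbba  a
    8  babaaccbbbabba$cccbb  b
    9  babba$cccbbbabaaccbb  b
   10  bba$cccbbbabaaccbbba  a
   11  bbabaaccbbbabba$cccb  b
   12  bbabba$cccbbbabaaccb  b
   13  bbbabaaccbbbabba$ccc  c
   14  bbbabba$cccbbbabaacc  c
   15  cbbbabaaccbbbabba$cc  c
   16  cbbbabba$cccbbbabaac  c
   17  ccbbbabaaccbbbabba$c  c
   18  ccbbbabba$cccbbbabaa  a
   19  cccbbbabaaccbbbabba$  $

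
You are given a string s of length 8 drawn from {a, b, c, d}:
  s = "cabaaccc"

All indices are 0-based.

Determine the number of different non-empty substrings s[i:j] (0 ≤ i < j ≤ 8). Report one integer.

30

rank | idx | suffix
   0 |   3 | aaccc
   1 |   1 | abaaccc
   2 |   4 | accc
   3 |   2 | baaccc
   4 |   7 | c
   5 |   0 | cabaaccc
   6 |   6 | cc
   7 |   5 | ccc

SA = [3, 1, 4, 2, 7, 0, 6, 5]
i: (SA[i-1],SA[i]) lcp shared
  1: (3,1) 1 'a'
  2: (1,4) 1 'a'
  3: (4,2) 0 ''
  4: (2,7) 0 ''
  5: (7,0) 1 'c'
  6: (0,6) 1 'c'
  7: (6,5) 2 'cc'

n(n+1)/2 = 8·9/2 = 36
Σ LCP = 0 + 1 + 1 + 0 + 0 + 1 + 1 + 2 = 6
distinct = 36 − 6 = 30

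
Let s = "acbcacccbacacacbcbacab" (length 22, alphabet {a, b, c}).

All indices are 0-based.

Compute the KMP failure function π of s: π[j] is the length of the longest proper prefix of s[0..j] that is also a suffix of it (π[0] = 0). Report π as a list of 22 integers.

π[0] = 0
j=1 s[j]='c': π[1]=0 (border '')
j=2 s[j]='b': π[2]=0 (border '')
j=3 s[j]='c': π[3]=0 (border '')
j=4 s[j]='a': π[4]=1 (border 'a')
j=5 s[j]='c': π[5]=2 (border 'ac')
j=6 s[j]='c': k: 2→0; π[6]=0 (border '')
j=7 s[j]='c': π[7]=0 (border '')
j=8 s[j]='b': π[8]=0 (border '')
j=9 s[j]='a': π[9]=1 (border 'a')
j=10 s[j]='c': π[10]=2 (border 'ac')
j=11 s[j]='a': k: 2→0; π[11]=1 (border 'a')
j=12 s[j]='c': π[12]=2 (border 'ac')
j=13 s[j]='a': k: 2→0; π[13]=1 (border 'a')
j=14 s[j]='c': π[14]=2 (border 'ac')
j=15 s[j]='b': π[15]=3 (border 'acb')
j=16 s[j]='c': π[16]=4 (border 'acbc')
j=17 s[j]='b': k: 4→0; π[17]=0 (border '')
j=18 s[j]='a': π[18]=1 (border 'a')
j=19 s[j]='c': π[19]=2 (border 'ac')
j=20 s[j]='a': k: 2→0; π[20]=1 (border 'a')
j=21 s[j]='b': k: 1→0; π[21]=0 (border '')

[0, 0, 0, 0, 1, 2, 0, 0, 0, 1, 2, 1, 2, 1, 2, 3, 4, 0, 1, 2, 1, 0]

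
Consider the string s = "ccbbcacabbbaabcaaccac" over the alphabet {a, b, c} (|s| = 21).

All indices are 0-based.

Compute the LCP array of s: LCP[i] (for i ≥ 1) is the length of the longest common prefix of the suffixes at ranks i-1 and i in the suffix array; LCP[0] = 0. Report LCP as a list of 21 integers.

rank→(start, suffix):
  0 → (11, 'aabcaaccac')
  1 → (15, 'aaccac')
  2 → (7, 'abbbaabcaaccac')
  3 → (12, 'abcaaccac')
  4 → (19, 'ac')
  5 → (5, 'acabbbaabcaaccac')
  6 → (16, 'accac')
  7 → (10, 'baabcaaccac')
  8 → (9, 'bbaabcaaccac')
  9 → (8, 'bbbaabcaaccac')
  10 → (2, 'bbcacabbbaabcaaccac')
  11 → (13, 'bcaaccac')
  12 → (3, 'bcacabbbaabcaaccac')
  13 → (20, 'c')
  14 → (14, 'caaccac')
  15 → (6, 'cabbbaabcaaccac')
  16 → (18, 'cac')
  17 → (4, 'cacabbbaabcaaccac')
  18 → (1, 'cbbcacabbbaabcaaccac')
  19 → (17, 'ccac')
  20 → (0, 'ccbbcacabbbaabcaaccac')

SA = [11, 15, 7, 12, 19, 5, 16, 10, 9, 8, 2, 13, 3, 20, 14, 6, 18, 4, 1, 17, 0]
[i] adj suffixes → lcp
  [1] 11/15 → 2 ('aa')
  [2] 15/7 → 1 ('a')
  [3] 7/12 → 2 ('ab')
  [4] 12/19 → 1 ('a')
  [5] 19/5 → 2 ('ac')
  [6] 5/16 → 2 ('ac')
  [7] 16/10 → 0 ('')
  [8] 10/9 → 1 ('b')
  [9] 9/8 → 2 ('bb')
  [10] 8/2 → 2 ('bb')
  [11] 2/13 → 1 ('b')
  [12] 13/3 → 3 ('bca')
  [13] 3/20 → 0 ('')
  [14] 20/14 → 1 ('c')
  [15] 14/6 → 2 ('ca')
  [16] 6/18 → 2 ('ca')
  [17] 18/4 → 3 ('cac')
  [18] 4/1 → 1 ('c')
  [19] 1/17 → 1 ('c')
  [20] 17/0 → 2 ('cc')

[0, 2, 1, 2, 1, 2, 2, 0, 1, 2, 2, 1, 3, 0, 1, 2, 2, 3, 1, 1, 2]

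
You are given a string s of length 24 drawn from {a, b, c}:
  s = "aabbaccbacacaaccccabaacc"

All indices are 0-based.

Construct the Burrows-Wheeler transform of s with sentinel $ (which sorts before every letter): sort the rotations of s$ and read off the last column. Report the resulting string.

rank  rotation                   last
    0  $aabbaccbacacaaccccabaacc  c
    1  aabbaccbacacaaccccabaacc$  $
    2  aacc$aabbaccbacacaaccccab  b
    3  aaccccabaacc$aabbaccbacac  c
    4  abaacc$aabbaccbacacaacccc  c
    5  abbaccbacacaaccccabaacc$a  a
    6  acaaccccabaacc$aabbaccbac  c
    7  acacaaccccabaacc$aabbaccb  b
    8  acc$aabbaccbacacaaccccaba  a
    9  accbacacaaccccabaacc$aabb  b
   10  accccabaacc$aabbaccbacaca  a
   11  baacc$aabbaccbacacaacccca  a
   12  bacacaaccccabaacc$aabbacc  c
   13  baccbacacaaccccabaacc$aab  b
   14  bbaccbacacaaccccabaacc$aa  a
   15  c$aabbaccbacacaaccccabaac  c
   16  caaccccabaacc$aabbaccbaca  a
   17  cabaacc$aabbaccbacacaaccc  c
   18  cacaaccccabaacc$aabbaccba  a
   19  cbacacaaccccabaacc$aabbac  c
   20  cc$aabbaccbacacaaccccabaa  a
   21  ccabaacc$aabbaccbacacaacc  c
   22  ccbacacaaccccabaacc$aabba  a
   23  cccabaacc$aabbaccbacacaac  c
   24  ccccabaacc$aabbaccbacacaa  a

c$bccacbabaacbacacacacaca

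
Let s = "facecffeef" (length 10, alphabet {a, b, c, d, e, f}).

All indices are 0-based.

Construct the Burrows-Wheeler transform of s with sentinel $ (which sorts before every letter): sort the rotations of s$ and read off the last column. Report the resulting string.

ffaecfee$fc

rank  rotation     last
    0  $facecffeef  f
    1  acecffeef$f  f
    2  cecffeef$fa  a
    3  cffeef$face  e
    4  ecffeef$fac  c
    5  eef$facecff  f
    6  ef$facecffe  e
    7  f$facecffee  e
    8  facecffeef$  $
    9  feef$facecf  f
   10  ffeef$facec  c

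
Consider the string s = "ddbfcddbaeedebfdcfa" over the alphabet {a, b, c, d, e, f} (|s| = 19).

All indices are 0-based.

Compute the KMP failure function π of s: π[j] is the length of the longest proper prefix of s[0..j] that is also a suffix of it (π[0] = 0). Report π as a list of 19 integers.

π[0] = 0
j=1 s[j]='d': π[1]=1 (border 'd')
j=2 s[j]='b': k: 1→0; π[2]=0 (border '')
j=3 s[j]='f': π[3]=0 (border '')
j=4 s[j]='c': π[4]=0 (border '')
j=5 s[j]='d': π[5]=1 (border 'd')
j=6 s[j]='d': π[6]=2 (border 'dd')
j=7 s[j]='b': π[7]=3 (border 'ddb')
j=8 s[j]='a': k: 3→0; π[8]=0 (border '')
j=9 s[j]='e': π[9]=0 (border '')
j=10 s[j]='e': π[10]=0 (border '')
j=11 s[j]='d': π[11]=1 (border 'd')
j=12 s[j]='e': k: 1→0; π[12]=0 (border '')
j=13 s[j]='b': π[13]=0 (border '')
j=14 s[j]='f': π[14]=0 (border '')
j=15 s[j]='d': π[15]=1 (border 'd')
j=16 s[j]='c': k: 1→0; π[16]=0 (border '')
j=17 s[j]='f': π[17]=0 (border '')
j=18 s[j]='a': π[18]=0 (border '')

[0, 1, 0, 0, 0, 1, 2, 3, 0, 0, 0, 1, 0, 0, 0, 1, 0, 0, 0]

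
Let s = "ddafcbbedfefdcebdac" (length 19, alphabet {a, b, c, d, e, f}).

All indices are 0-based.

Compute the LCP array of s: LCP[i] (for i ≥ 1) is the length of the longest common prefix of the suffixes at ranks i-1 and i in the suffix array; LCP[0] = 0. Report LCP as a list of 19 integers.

sorted suffixes:
  #0 SA[0]=17  'ac'
  #1 SA[1]=2  'afcbbedfefdcebdac'
  #2 SA[2]=5  'bbedfefdcebdac'
  #3 SA[3]=15  'bdac'
  #4 SA[4]=6  'bedfefdcebdac'
  #5 SA[5]=18  'c'
  #6 SA[6]=4  'cbbedfefdcebdac'
  #7 SA[7]=13  'cebdac'
  #8 SA[8]=16  'dac'
  #9 SA[9]=1  'dafcbbedfefdcebdac'
  #10 SA[10]=12  'dcebdac'
  #11 SA[11]=0  'ddafcbbedfefdcebdac'
  #12 SA[12]=8  'dfefdcebdac'
  #13 SA[13]=14  'ebdac'
  #14 SA[14]=7  'edfefdcebdac'
  #15 SA[15]=10  'efdcebdac'
  #16 SA[16]=3  'fcbbedfefdcebdac'
  #17 SA[17]=11  'fdcebdac'
  #18 SA[18]=9  'fefdcebdac'

SA = [17, 2, 5, 15, 6, 18, 4, 13, 16, 1, 12, 0, 8, 14, 7, 10, 3, 11, 9]
[i] adj suffixes → lcp
  [1] 17/2 → 1 ('a')
  [2] 2/5 → 0 ('')
  [3] 5/15 → 1 ('b')
  [4] 15/6 → 1 ('b')
  [5] 6/18 → 0 ('')
  [6] 18/4 → 1 ('c')
  [7] 4/13 → 1 ('c')
  [8] 13/16 → 0 ('')
  [9] 16/1 → 2 ('da')
  [10] 1/12 → 1 ('d')
  [11] 12/0 → 1 ('d')
  [12] 0/8 → 1 ('d')
  [13] 8/14 → 0 ('')
  [14] 14/7 → 1 ('e')
  [15] 7/10 → 1 ('e')
  [16] 10/3 → 0 ('')
  [17] 3/11 → 1 ('f')
  [18] 11/9 → 1 ('f')

[0, 1, 0, 1, 1, 0, 1, 1, 0, 2, 1, 1, 1, 0, 1, 1, 0, 1, 1]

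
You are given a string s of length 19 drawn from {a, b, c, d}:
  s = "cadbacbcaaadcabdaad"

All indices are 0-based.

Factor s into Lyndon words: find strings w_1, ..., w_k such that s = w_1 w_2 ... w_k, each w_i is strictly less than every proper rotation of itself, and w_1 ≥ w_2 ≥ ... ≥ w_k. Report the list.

emit factor 1: 'c' (i=0, period=1)
emit factor 2: 'adb' (i=1, period=3)
emit factor 3: 'acbc' (i=4, period=4)
emit factor 4: 'aaadcabdaad' (i=8, period=11)

["c", "adb", "acbc", "aaadcabdaad"]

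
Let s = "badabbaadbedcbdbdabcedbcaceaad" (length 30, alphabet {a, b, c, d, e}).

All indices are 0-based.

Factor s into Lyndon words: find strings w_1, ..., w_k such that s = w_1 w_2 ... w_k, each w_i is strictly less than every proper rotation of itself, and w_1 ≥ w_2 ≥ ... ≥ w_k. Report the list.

emit factor 1: 'b' (i=0, period=1)
emit factor 2: 'ad' (i=1, period=2)
emit factor 3: 'abb' (i=3, period=3)
emit factor 4: 'aadbedcbdbdabcedbcace' (i=6, period=21)
emit factor 5: 'aad' (i=27, period=3)

["b", "ad", "abb", "aadbedcbdbdabcedbcace", "aad"]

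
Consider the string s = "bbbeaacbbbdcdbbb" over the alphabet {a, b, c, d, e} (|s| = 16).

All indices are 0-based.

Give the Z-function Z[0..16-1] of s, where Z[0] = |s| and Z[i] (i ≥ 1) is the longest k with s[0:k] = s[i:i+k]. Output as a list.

Z[0]=16
i=1: outside box; Z[1]=2 extend→box=[1,3)
i=2: min(r-i=1, Z[1]=2)=1; Z[2]=1
i=3: outside box; Z[3]=0
i=4: outside box; Z[4]=0
i=5: outside box; Z[5]=0
i=6: outside box; Z[6]=0
i=7: outside box; Z[7]=3 extend→box=[7,10)
i=8: min(r-i=2, Z[1]=2)=2; Z[8]=2
i=9: min(r-i=1, Z[2]=1)=1; Z[9]=1
i=10: outside box; Z[10]=0
i=11: outside box; Z[11]=0
i=12: outside box; Z[12]=0
i=13: outside box; Z[13]=3 extend→box=[13,16)
i=14: min(r-i=2, Z[1]=2)=2; Z[14]=2
i=15: min(r-i=1, Z[2]=1)=1; Z[15]=1

[16, 2, 1, 0, 0, 0, 0, 3, 2, 1, 0, 0, 0, 3, 2, 1]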